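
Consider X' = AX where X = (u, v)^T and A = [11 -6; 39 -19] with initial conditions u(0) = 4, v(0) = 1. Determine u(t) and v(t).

Coefficient matrix A = [[11, -6], [39, -19]].
Characteristic polynomial det(A - λI) = λ^2 + 8λ + 25 = 0.
Eigenvalues λ = -4 ± 3i (complex conjugate pair).
For λ=-4+3i: an eigenvector is (1,2) - i(1,3) = (1 - i, 2 - 3i).
A real fundamental pair from Re and Im of e^((-4+3i)t)v: X_1 = e^(-4t)(cos(3t)·(1,2) + sin(3t)·(1,3)), X_2 = e^(-4t)(sin(3t)·(1,2) - cos(3t)·(1,3)).
General solution: K_1X_1 + K_2X_2.
Applying u(0)=4, v(0)=1 gives K_1=11, K_2=7.

u(t) = 18e^(-4t)sin(3t) + 4e^(-4t)cos(3t), v(t) = 47e^(-4t)sin(3t) + e^(-4t)cos(3t)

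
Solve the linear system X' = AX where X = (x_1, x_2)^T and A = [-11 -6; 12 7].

x_1(t) = C_1e^(t) + C_2e^(-5t), x_2(t) = -2C_1e^(t) - C_2e^(-5t)

Coefficient matrix A = [[-11, -6], [12, 7]].
Characteristic polynomial det(A - λI) = λ^2 + 4λ - 5 = 0.
Eigenvalues λ = 1, -5.
For λ=1: (A-λI) row 1 is [-12, -6], so an eigenvector is (1, -2).
For λ=-5: (A-λI) row 1 is [-6, -6], so an eigenvector is (1, -1).
General solution: C_1e^(t)(1,-2) + C_2e^(-5t)(1,-1).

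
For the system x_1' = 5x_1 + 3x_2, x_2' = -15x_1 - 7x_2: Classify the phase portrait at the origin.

stable spiral

A = [[5,3],[-15,-7]]; det(A-λI) = λ^2 + 2λ + 10.
λ = -1 ± 3i: negative real part.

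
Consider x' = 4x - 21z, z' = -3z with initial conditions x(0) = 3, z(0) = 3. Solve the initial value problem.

Coefficient matrix A = [[4, -21], [0, -3]].
Characteristic polynomial det(A - λI) = λ^2 - λ - 12 = 0.
Eigenvalues λ = -3, 4.
For λ=-3: (A-λI) row 1 is [7, -21], so an eigenvector is (-3, -1).
For λ=4: (A-λI) row 1 is [0, -21], so an eigenvector is (1, 0).
General solution: c_1e^(-3t)(-3,-1) + c_2e^(4t)(1,0).
Applying x(0)=3, z(0)=3 gives c_1=-3, c_2=-6.

x(t) = -6e^(4t) + 9e^(-3t), z(t) = 3e^(-3t)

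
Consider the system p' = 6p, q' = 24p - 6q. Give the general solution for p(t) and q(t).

Coefficient matrix A = [[6, 0], [24, -6]].
Characteristic polynomial det(A - λI) = λ^2 - 36 = 0.
Eigenvalues λ = 6, -6.
For λ=6: (A-λI) row 2 is [24, -12], so an eigenvector is (1, 2).
For λ=-6: (A-λI) row 1 is [12, 0], so an eigenvector is (0, -1).
General solution: C_1e^(6t)(1,2) + C_2e^(-6t)(0,-1).

p(t) = C_1e^(6t), q(t) = 2C_1e^(6t) - C_2e^(-6t)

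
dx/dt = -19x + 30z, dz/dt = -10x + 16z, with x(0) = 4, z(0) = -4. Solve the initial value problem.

Coefficient matrix A = [[-19, 30], [-10, 16]].
Characteristic polynomial det(A - λI) = λ^2 + 3λ - 4 = 0.
Eigenvalues λ = -4, 1.
For λ=-4: (A-λI) row 1 is [-15, 30], so an eigenvector is (2, 1).
For λ=1: (A-λI) row 1 is [-20, 30], so an eigenvector is (-3, -2).
General solution: K_1e^(-4t)(2,1) + K_2e^(t)(-3,-2).
Applying x(0)=4, z(0)=-4 gives K_1=20, K_2=12.

x(t) = -36e^(t) + 40e^(-4t), z(t) = -24e^(t) + 20e^(-4t)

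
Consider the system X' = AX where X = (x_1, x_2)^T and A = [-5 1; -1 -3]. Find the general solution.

x_1(t) = C_1e^(-4t) + C_2te^(-4t) + C_2e^(-4t), x_2(t) = C_1e^(-4t) + C_2te^(-4t) + 2C_2e^(-4t)

Coefficient matrix A = [[-5, 1], [-1, -3]].
Characteristic polynomial det(A - λI) = λ^2 + 8λ + 16 = 0.
Single eigenvalue λ = -4 with algebraic multiplicity 2.
Eigenvector v = (1,1); generalized eigenvector w with (A-λI)w=v is (1,2).
General solution: e^(-4t)[C_1·v + C_2·(t·v + w)].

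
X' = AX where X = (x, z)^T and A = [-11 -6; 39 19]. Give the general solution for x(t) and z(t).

Coefficient matrix A = [[-11, -6], [39, 19]].
Characteristic polynomial det(A - λI) = λ^2 - 8λ + 25 = 0.
Eigenvalues λ = 4 ± 3i (complex conjugate pair).
For λ=4+3i: an eigenvector is (1,-3) - i(1,-2) = (1 - i, -3 + 2i).
A real fundamental pair from Re and Im of e^((4+3i)t)v: X_1 = e^(4t)(cos(3t)·(1,-3) + sin(3t)·(1,-2)), X_2 = e^(4t)(sin(3t)·(1,-3) - cos(3t)·(1,-2)).
General solution: K_1X_1 + K_2X_2.

x(t) = K_1e^(4t)sin(3t) + K_1e^(4t)cos(3t) + K_2e^(4t)sin(3t) - K_2e^(4t)cos(3t), z(t) = -2K_1e^(4t)sin(3t) - 3K_1e^(4t)cos(3t) - 3K_2e^(4t)sin(3t) + 2K_2e^(4t)cos(3t)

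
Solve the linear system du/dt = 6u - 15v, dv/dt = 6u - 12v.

Coefficient matrix A = [[6, -15], [6, -12]].
Characteristic polynomial det(A - λI) = λ^2 + 6λ + 18 = 0.
Eigenvalues λ = -3 ± 3i (complex conjugate pair).
For λ=-3+3i: an eigenvector is (-1,-1) - i(2,1) = (-1 - 2i, -1 - i).
A real fundamental pair from Re and Im of e^((-3+3i)t)v: X_1 = e^(-3t)(cos(3t)·(-1,-1) + sin(3t)·(2,1)), X_2 = e^(-3t)(sin(3t)·(-1,-1) - cos(3t)·(2,1)).
General solution: C_1X_1 + C_2X_2.

u(t) = 2C_1e^(-3t)sin(3t) - C_1e^(-3t)cos(3t) - C_2e^(-3t)sin(3t) - 2C_2e^(-3t)cos(3t), v(t) = C_1e^(-3t)sin(3t) - C_1e^(-3t)cos(3t) - C_2e^(-3t)sin(3t) - C_2e^(-3t)cos(3t)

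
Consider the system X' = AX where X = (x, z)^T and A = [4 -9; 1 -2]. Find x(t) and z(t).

x(t) = -3c_1e^(t) - 3c_2te^(t) + 2c_2e^(t), z(t) = -c_1e^(t) - c_2te^(t) + c_2e^(t)

Coefficient matrix A = [[4, -9], [1, -2]].
Characteristic polynomial det(A - λI) = λ^2 - 2λ + 1 = 0.
Single eigenvalue λ = 1 with algebraic multiplicity 2.
Eigenvector v = (-3,-1); generalized eigenvector w with (A-λI)w=v is (2,1).
General solution: e^(t)[c_1·v + c_2·(t·v + w)].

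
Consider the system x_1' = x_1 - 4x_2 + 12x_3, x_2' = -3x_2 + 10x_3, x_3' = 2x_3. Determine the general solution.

Coefficient matrix A = [[1, -4, 12], [0, -3, 10], [0, 0, 2]].
det(A - λI) = 0 gives eigenvalues λ = 2, -3, 1.
For λ=2: eigenvector (4,2,1).
For λ=-3: eigenvector (1,1,0).
For λ=1: eigenvector (1,0,0).
General solution: C_1e^(2t)(4,2,1) + C_2e^(-3t)(1,1,0) + C_3e^(t)(1,0,0).

x_1(t) = 4C_1e^(2t) + C_2e^(-3t) + C_3e^(t), x_2(t) = 2C_1e^(2t) + C_2e^(-3t), x_3(t) = C_1e^(2t)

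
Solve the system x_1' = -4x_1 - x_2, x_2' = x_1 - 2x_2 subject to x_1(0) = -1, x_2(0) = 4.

Coefficient matrix A = [[-4, -1], [1, -2]].
Characteristic polynomial det(A - λI) = λ^2 + 6λ + 9 = 0.
Single eigenvalue λ = -3 with algebraic multiplicity 2.
Eigenvector v = (1,-1); generalized eigenvector w with (A-λI)w=v is (-1,0).
General solution: e^(-3t)[C_1·v + C_2·(t·v + w)].
Applying x_1(0)=-1, x_2(0)=4 gives C_1=-4, C_2=-3.

x_1(t) = -3te^(-3t) - e^(-3t), x_2(t) = 3te^(-3t) + 4e^(-3t)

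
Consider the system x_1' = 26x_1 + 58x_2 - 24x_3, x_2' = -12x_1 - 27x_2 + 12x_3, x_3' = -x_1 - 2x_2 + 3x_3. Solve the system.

x_1(t) = 4C_1e^(3t) - 2C_2e^(-3t) + C_3e^(2t), x_2(t) = -2C_1e^(3t) + C_2e^(-3t), x_3(t) = -C_1e^(3t) + C_3e^(2t)

Coefficient matrix A = [[26, 58, -24], [-12, -27, 12], [-1, -2, 3]].
det(A - λI) = 0 gives eigenvalues λ = 3, -3, 2.
For λ=3: eigenvector (4,-2,-1).
For λ=-3: eigenvector (-2,1,0).
For λ=2: eigenvector (1,0,1).
General solution: C_1e^(3t)(4,-2,-1) + C_2e^(-3t)(-2,1,0) + C_3e^(2t)(1,0,1).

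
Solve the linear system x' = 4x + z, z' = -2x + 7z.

Coefficient matrix A = [[4, 1], [-2, 7]].
Characteristic polynomial det(A - λI) = λ^2 - 11λ + 30 = 0.
Eigenvalues λ = 5, 6.
For λ=5: (A-λI) row 1 is [-1, 1], so an eigenvector is (-1, -1).
For λ=6: (A-λI) row 1 is [-2, 1], so an eigenvector is (1, 2).
General solution: K_1e^(5t)(-1,-1) + K_2e^(6t)(1,2).

x(t) = -K_1e^(5t) + K_2e^(6t), z(t) = -K_1e^(5t) + 2K_2e^(6t)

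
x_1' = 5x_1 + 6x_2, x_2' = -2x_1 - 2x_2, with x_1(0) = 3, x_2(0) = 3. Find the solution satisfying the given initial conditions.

Coefficient matrix A = [[5, 6], [-2, -2]].
Characteristic polynomial det(A - λI) = λ^2 - 3λ + 2 = 0.
Eigenvalues λ = 2, 1.
For λ=2: (A-λI) row 1 is [3, 6], so an eigenvector is (2, -1).
For λ=1: (A-λI) row 1 is [4, 6], so an eigenvector is (3, -2).
General solution: c_1e^(2t)(2,-1) + c_2e^(t)(3,-2).
Applying x_1(0)=3, x_2(0)=3 gives c_1=15, c_2=-9.

x_1(t) = 30e^(2t) - 27e^(t), x_2(t) = -15e^(2t) + 18e^(t)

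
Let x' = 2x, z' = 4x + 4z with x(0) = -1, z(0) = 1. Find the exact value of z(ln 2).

-8

A = [[2,0],[4,4]]; eigenvalues λ = 4, 2.
Eigenvectors: (0,1) for λ=4, (1,-2) for λ=2.
From the initial condition, c_1 = -1, c_2 = -1.
z(ln 2) = (-1)(2^4)(1) + (-1)(2^2)(-2) = -8.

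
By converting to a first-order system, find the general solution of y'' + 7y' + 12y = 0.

Let x_1 = y, x_2 = y'. Then x_1' = x_2 and x_2' = -12x_1 - 7x_2.
A = [[0,1],[-12,-7]]; det(A-λI) = λ^2 + 7λ + 12.
Eigenvalues λ = -3, -4 with eigenvectors (1,-3), (1,-4).

y(t) = K_1e^(-3t) + K_2e^(-4t)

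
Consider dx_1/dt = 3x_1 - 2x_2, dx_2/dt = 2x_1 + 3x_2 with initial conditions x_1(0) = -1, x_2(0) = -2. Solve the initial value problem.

x_1(t) = 2e^(3t)sin(2t) - e^(3t)cos(2t), x_2(t) = -e^(3t)sin(2t) - 2e^(3t)cos(2t)

Coefficient matrix A = [[3, -2], [2, 3]].
Characteristic polynomial det(A - λI) = λ^2 - 6λ + 13 = 0.
Eigenvalues λ = 3 ± 2i (complex conjugate pair).
For λ=3+2i: an eigenvector is (0,-1) - i(1,0) = (0 - i, -1).
A real fundamental pair from Re and Im of e^((3+2i)t)v: X_1 = e^(3t)(cos(2t)·(0,-1) + sin(2t)·(1,0)), X_2 = e^(3t)(sin(2t)·(0,-1) - cos(2t)·(1,0)).
General solution: C_1X_1 + C_2X_2.
Applying x_1(0)=-1, x_2(0)=-2 gives C_1=2, C_2=1.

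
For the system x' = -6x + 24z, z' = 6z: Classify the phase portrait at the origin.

saddle

A = [[-6,24],[0,6]]; det(A-λI) = λ^2 - 36.
λ = -6, 6: opposite signs.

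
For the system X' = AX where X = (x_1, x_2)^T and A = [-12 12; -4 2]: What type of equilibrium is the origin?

A = [[-12,12],[-4,2]]; det(A-λI) = λ^2 + 10λ + 24.
λ = -6, -4: both negative.

stable node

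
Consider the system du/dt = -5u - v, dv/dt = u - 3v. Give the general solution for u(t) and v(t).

u(t) = -C_1e^(-4t) - C_2te^(-4t) - C_2e^(-4t), v(t) = C_1e^(-4t) + C_2te^(-4t) + 2C_2e^(-4t)

Coefficient matrix A = [[-5, -1], [1, -3]].
Characteristic polynomial det(A - λI) = λ^2 + 8λ + 16 = 0.
Single eigenvalue λ = -4 with algebraic multiplicity 2.
Eigenvector v = (-1,1); generalized eigenvector w with (A-λI)w=v is (-1,2).
General solution: e^(-4t)[C_1·v + C_2·(t·v + w)].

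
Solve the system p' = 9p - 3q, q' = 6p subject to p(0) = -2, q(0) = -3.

Coefficient matrix A = [[9, -3], [6, 0]].
Characteristic polynomial det(A - λI) = λ^2 - 9λ + 18 = 0.
Eigenvalues λ = 3, 6.
For λ=3: (A-λI) row 1 is [6, -3], so an eigenvector is (-1, -2).
For λ=6: (A-λI) row 1 is [3, -3], so an eigenvector is (1, 1).
General solution: K_1e^(3t)(-1,-2) + K_2e^(6t)(1,1).
Applying p(0)=-2, q(0)=-3 gives K_1=1, K_2=-1.

p(t) = -e^(6t) - e^(3t), q(t) = -e^(6t) - 2e^(3t)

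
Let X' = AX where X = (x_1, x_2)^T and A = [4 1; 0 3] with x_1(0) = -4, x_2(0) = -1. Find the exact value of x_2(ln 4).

A = [[4,1],[0,3]]; eigenvalues λ = 3, 4.
Eigenvectors: (-1,1) for λ=3, (1,0) for λ=4.
From the initial condition, c_1 = -1, c_2 = -5.
x_2(ln 4) = (-1)(4^3)(1) + (-5)(4^4)(0) = -64.

-64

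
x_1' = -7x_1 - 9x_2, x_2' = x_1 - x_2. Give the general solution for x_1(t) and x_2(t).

x_1(t) = 3K_1e^(-4t) + 3K_2te^(-4t) - K_2e^(-4t), x_2(t) = -K_1e^(-4t) - K_2te^(-4t)

Coefficient matrix A = [[-7, -9], [1, -1]].
Characteristic polynomial det(A - λI) = λ^2 + 8λ + 16 = 0.
Single eigenvalue λ = -4 with algebraic multiplicity 2.
Eigenvector v = (3,-1); generalized eigenvector w with (A-λI)w=v is (-1,0).
General solution: e^(-4t)[K_1·v + K_2·(t·v + w)].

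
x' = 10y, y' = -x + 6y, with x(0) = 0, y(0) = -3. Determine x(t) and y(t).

Coefficient matrix A = [[0, 10], [-1, 6]].
Characteristic polynomial det(A - λI) = λ^2 - 6λ + 10 = 0.
Eigenvalues λ = 3 ± i (complex conjugate pair).
For λ=3+i: an eigenvector is (1,0) - i(-3,-1) = (1 + 3i, 0 + i).
A real fundamental pair from Re and Im of e^((3+i)t)v: X_1 = e^(3t)(cos(t)·(1,0) + sin(t)·(-3,-1)), X_2 = e^(3t)(sin(t)·(1,0) - cos(t)·(-3,-1)).
General solution: C_1X_1 + C_2X_2.
Applying x(0)=0, y(0)=-3 gives C_1=9, C_2=-3.

x(t) = -30e^(3t)sin(t), y(t) = -9e^(3t)sin(t) - 3e^(3t)cos(t)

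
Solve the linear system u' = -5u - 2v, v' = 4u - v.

Coefficient matrix A = [[-5, -2], [4, -1]].
Characteristic polynomial det(A - λI) = λ^2 + 6λ + 13 = 0.
Eigenvalues λ = -3 ± 2i (complex conjugate pair).
For λ=-3+2i: an eigenvector is (0,1) - i(-1,1) = (0 + i, 1 - i).
A real fundamental pair from Re and Im of e^((-3+2i)t)v: X_1 = e^(-3t)(cos(2t)·(0,1) + sin(2t)·(-1,1)), X_2 = e^(-3t)(sin(2t)·(0,1) - cos(2t)·(-1,1)).
General solution: K_1X_1 + K_2X_2.

u(t) = -K_1e^(-3t)sin(2t) + K_2e^(-3t)cos(2t), v(t) = K_1e^(-3t)sin(2t) + K_1e^(-3t)cos(2t) + K_2e^(-3t)sin(2t) - K_2e^(-3t)cos(2t)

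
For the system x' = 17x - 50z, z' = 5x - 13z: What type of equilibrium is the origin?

A = [[17,-50],[5,-13]]; det(A-λI) = λ^2 - 4λ + 29.
λ = 2 ± 5i: positive real part.

unstable spiral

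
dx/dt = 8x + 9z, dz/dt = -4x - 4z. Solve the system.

Coefficient matrix A = [[8, 9], [-4, -4]].
Characteristic polynomial det(A - λI) = λ^2 - 4λ + 4 = 0.
Single eigenvalue λ = 2 with algebraic multiplicity 2.
Eigenvector v = (3,-2); generalized eigenvector w with (A-λI)w=v is (-1,1).
General solution: e^(2t)[K_1·v + K_2·(t·v + w)].

x(t) = 3K_1e^(2t) + 3K_2te^(2t) - K_2e^(2t), z(t) = -2K_1e^(2t) - 2K_2te^(2t) + K_2e^(2t)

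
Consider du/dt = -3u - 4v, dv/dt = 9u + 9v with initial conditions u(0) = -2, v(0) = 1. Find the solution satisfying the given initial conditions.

u(t) = 8te^(3t) - 2e^(3t), v(t) = -12te^(3t) + e^(3t)

Coefficient matrix A = [[-3, -4], [9, 9]].
Characteristic polynomial det(A - λI) = λ^2 - 6λ + 9 = 0.
Single eigenvalue λ = 3 with algebraic multiplicity 2.
Eigenvector v = (2,-3); generalized eigenvector w with (A-λI)w=v is (1,-2).
General solution: e^(3t)[c_1·v + c_2·(t·v + w)].
Applying u(0)=-2, v(0)=1 gives c_1=-3, c_2=4.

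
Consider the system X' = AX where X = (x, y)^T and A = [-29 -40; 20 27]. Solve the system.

x(t) = 3C_1e^(-t)sin(4t) + C_1e^(-t)cos(4t) + C_2e^(-t)sin(4t) - 3C_2e^(-t)cos(4t), y(t) = -2C_1e^(-t)sin(4t) - C_1e^(-t)cos(4t) - C_2e^(-t)sin(4t) + 2C_2e^(-t)cos(4t)

Coefficient matrix A = [[-29, -40], [20, 27]].
Characteristic polynomial det(A - λI) = λ^2 + 2λ + 17 = 0.
Eigenvalues λ = -1 ± 4i (complex conjugate pair).
For λ=-1+4i: an eigenvector is (1,-1) - i(3,-2) = (1 - 3i, -1 + 2i).
A real fundamental pair from Re and Im of e^((-1+4i)t)v: X_1 = e^(-t)(cos(4t)·(1,-1) + sin(4t)·(3,-2)), X_2 = e^(-t)(sin(4t)·(1,-1) - cos(4t)·(3,-2)).
General solution: C_1X_1 + C_2X_2.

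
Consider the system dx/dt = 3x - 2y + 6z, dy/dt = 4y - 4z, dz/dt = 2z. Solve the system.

x(t) = c_1e^(3t) + 2c_2e^(4t) + 2c_3e^(2t), y(t) = -c_2e^(4t) - 2c_3e^(2t), z(t) = -c_3e^(2t)

Coefficient matrix A = [[3, -2, 6], [0, 4, -4], [0, 0, 2]].
det(A - λI) = 0 gives eigenvalues λ = 3, 4, 2.
For λ=3: eigenvector (1,0,0).
For λ=4: eigenvector (2,-1,0).
For λ=2: eigenvector (2,-2,-1).
General solution: c_1e^(3t)(1,0,0) + c_2e^(4t)(2,-1,0) + c_3e^(2t)(2,-2,-1).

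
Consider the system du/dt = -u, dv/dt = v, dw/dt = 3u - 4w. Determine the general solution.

Coefficient matrix A = [[-1, 0, 0], [0, 1, 0], [3, 0, -4]].
det(A - λI) = 0 gives eigenvalues λ = -1, 1, -4.
For λ=-1: eigenvector (1,0,1).
For λ=1: eigenvector (0,1,0).
For λ=-4: eigenvector (0,0,1).
General solution: C_1e^(-t)(1,0,1) + C_2e^(t)(0,1,0) + C_3e^(-4t)(0,0,1).

u(t) = C_1e^(-t), v(t) = C_2e^(t), w(t) = C_1e^(-t) + C_3e^(-4t)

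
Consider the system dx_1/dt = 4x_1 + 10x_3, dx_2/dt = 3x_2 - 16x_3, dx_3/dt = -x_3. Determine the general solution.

x_1(t) = C_1e^(4t) - 2C_3e^(-t), x_2(t) = C_2e^(3t) + 4C_3e^(-t), x_3(t) = C_3e^(-t)

Coefficient matrix A = [[4, 0, 10], [0, 3, -16], [0, 0, -1]].
det(A - λI) = 0 gives eigenvalues λ = 4, 3, -1.
For λ=4: eigenvector (1,0,0).
For λ=3: eigenvector (0,1,0).
For λ=-1: eigenvector (-2,4,1).
General solution: C_1e^(4t)(1,0,0) + C_2e^(3t)(0,1,0) + C_3e^(-t)(-2,4,1).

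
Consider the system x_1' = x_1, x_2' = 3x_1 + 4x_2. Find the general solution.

Coefficient matrix A = [[1, 0], [3, 4]].
Characteristic polynomial det(A - λI) = λ^2 - 5λ + 4 = 0.
Eigenvalues λ = 1, 4.
For λ=1: (A-λI) row 2 is [3, 3], so an eigenvector is (-1, 1).
For λ=4: (A-λI) row 1 is [-3, 0], so an eigenvector is (0, -1).
General solution: c_1e^(t)(-1,1) + c_2e^(4t)(0,-1).

x_1(t) = -c_1e^(t), x_2(t) = c_1e^(t) - c_2e^(4t)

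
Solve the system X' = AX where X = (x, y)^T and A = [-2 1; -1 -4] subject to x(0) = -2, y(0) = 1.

Coefficient matrix A = [[-2, 1], [-1, -4]].
Characteristic polynomial det(A - λI) = λ^2 + 6λ + 9 = 0.
Single eigenvalue λ = -3 with algebraic multiplicity 2.
Eigenvector v = (-1,1); generalized eigenvector w with (A-λI)w=v is (2,-3).
General solution: e^(-3t)[K_1·v + K_2·(t·v + w)].
Applying x(0)=-2, y(0)=1 gives K_1=4, K_2=1.

x(t) = -te^(-3t) - 2e^(-3t), y(t) = te^(-3t) + e^(-3t)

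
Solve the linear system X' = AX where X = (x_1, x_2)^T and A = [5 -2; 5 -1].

x_1(t) = -c_1e^(2t)sin(t) + c_1e^(2t)cos(t) + c_2e^(2t)sin(t) + c_2e^(2t)cos(t), x_2(t) = -c_1e^(2t)sin(t) + 2c_1e^(2t)cos(t) + 2c_2e^(2t)sin(t) + c_2e^(2t)cos(t)

Coefficient matrix A = [[5, -2], [5, -1]].
Characteristic polynomial det(A - λI) = λ^2 - 4λ + 5 = 0.
Eigenvalues λ = 2 ± i (complex conjugate pair).
For λ=2+i: an eigenvector is (1,2) - i(-1,-1) = (1 + i, 2 + i).
A real fundamental pair from Re and Im of e^((2+i)t)v: X_1 = e^(2t)(cos(t)·(1,2) + sin(t)·(-1,-1)), X_2 = e^(2t)(sin(t)·(1,2) - cos(t)·(-1,-1)).
General solution: c_1X_1 + c_2X_2.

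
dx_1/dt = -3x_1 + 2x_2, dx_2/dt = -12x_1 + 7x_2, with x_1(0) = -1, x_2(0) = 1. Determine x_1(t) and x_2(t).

x_1(t) = 3e^(3t) - 4e^(t), x_2(t) = 9e^(3t) - 8e^(t)

Coefficient matrix A = [[-3, 2], [-12, 7]].
Characteristic polynomial det(A - λI) = λ^2 - 4λ + 3 = 0.
Eigenvalues λ = 3, 1.
For λ=3: (A-λI) row 1 is [-6, 2], so an eigenvector is (-1, -3).
For λ=1: (A-λI) row 1 is [-4, 2], so an eigenvector is (-1, -2).
General solution: C_1e^(3t)(-1,-3) + C_2e^(t)(-1,-2).
Applying x_1(0)=-1, x_2(0)=1 gives C_1=-3, C_2=4.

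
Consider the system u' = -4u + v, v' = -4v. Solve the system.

Coefficient matrix A = [[-4, 1], [0, -4]].
Characteristic polynomial det(A - λI) = λ^2 + 8λ + 16 = 0.
Single eigenvalue λ = -4 with algebraic multiplicity 2.
Eigenvector v = (1,0); generalized eigenvector w with (A-λI)w=v is (3,1).
General solution: e^(-4t)[c_1·v + c_2·(t·v + w)].

u(t) = c_1e^(-4t) + c_2te^(-4t) + 3c_2e^(-4t), v(t) = c_2e^(-4t)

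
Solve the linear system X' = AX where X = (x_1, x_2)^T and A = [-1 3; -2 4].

Coefficient matrix A = [[-1, 3], [-2, 4]].
Characteristic polynomial det(A - λI) = λ^2 - 3λ + 2 = 0.
Eigenvalues λ = 1, 2.
For λ=1: (A-λI) row 1 is [-2, 3], so an eigenvector is (-3, -2).
For λ=2: (A-λI) row 1 is [-3, 3], so an eigenvector is (1, 1).
General solution: K_1e^(t)(-3,-2) + K_2e^(2t)(1,1).

x_1(t) = -3K_1e^(t) + K_2e^(2t), x_2(t) = -2K_1e^(t) + K_2e^(2t)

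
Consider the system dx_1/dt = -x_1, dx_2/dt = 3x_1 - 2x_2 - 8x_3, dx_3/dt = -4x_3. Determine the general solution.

x_1(t) = c_1e^(-t), x_2(t) = 3c_1e^(-t) + c_2e^(-2t) + 4c_3e^(-4t), x_3(t) = c_3e^(-4t)

Coefficient matrix A = [[-1, 0, 0], [3, -2, -8], [0, 0, -4]].
det(A - λI) = 0 gives eigenvalues λ = -1, -2, -4.
For λ=-1: eigenvector (1,3,0).
For λ=-2: eigenvector (0,1,0).
For λ=-4: eigenvector (0,4,1).
General solution: c_1e^(-t)(1,3,0) + c_2e^(-2t)(0,1,0) + c_3e^(-4t)(0,4,1).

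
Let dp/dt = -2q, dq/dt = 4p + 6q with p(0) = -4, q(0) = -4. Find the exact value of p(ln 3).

A = [[0,-2],[4,6]]; eigenvalues λ = 2, 4.
Eigenvectors: (1,-1) for λ=2, (1,-2) for λ=4.
From the initial condition, c_1 = -12, c_2 = 8.
p(ln 3) = (-12)(3^2)(1) + (8)(3^4)(1) = 540.

540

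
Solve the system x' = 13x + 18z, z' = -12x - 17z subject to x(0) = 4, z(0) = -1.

Coefficient matrix A = [[13, 18], [-12, -17]].
Characteristic polynomial det(A - λI) = λ^2 + 4λ - 5 = 0.
Eigenvalues λ = -5, 1.
For λ=-5: (A-λI) row 1 is [18, 18], so an eigenvector is (-1, 1).
For λ=1: (A-λI) row 1 is [12, 18], so an eigenvector is (-3, 2).
General solution: c_1e^(-5t)(-1,1) + c_2e^(t)(-3,2).
Applying x(0)=4, z(0)=-1 gives c_1=5, c_2=-3.

x(t) = 9e^(t) - 5e^(-5t), z(t) = -6e^(t) + 5e^(-5t)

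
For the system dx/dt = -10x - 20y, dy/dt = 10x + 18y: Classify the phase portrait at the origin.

unstable spiral

A = [[-10,-20],[10,18]]; det(A-λI) = λ^2 - 8λ + 20.
λ = 4 ± 2i: positive real part.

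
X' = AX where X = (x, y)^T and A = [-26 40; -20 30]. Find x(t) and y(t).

Coefficient matrix A = [[-26, 40], [-20, 30]].
Characteristic polynomial det(A - λI) = λ^2 - 4λ + 20 = 0.
Eigenvalues λ = 2 ± 4i (complex conjugate pair).
For λ=2+4i: an eigenvector is (1,1) - i(3,2) = (1 - 3i, 1 - 2i).
A real fundamental pair from Re and Im of e^((2+4i)t)v: X_1 = e^(2t)(cos(4t)·(1,1) + sin(4t)·(3,2)), X_2 = e^(2t)(sin(4t)·(1,1) - cos(4t)·(3,2)).
General solution: K_1X_1 + K_2X_2.

x(t) = 3K_1e^(2t)sin(4t) + K_1e^(2t)cos(4t) + K_2e^(2t)sin(4t) - 3K_2e^(2t)cos(4t), y(t) = 2K_1e^(2t)sin(4t) + K_1e^(2t)cos(4t) + K_2e^(2t)sin(4t) - 2K_2e^(2t)cos(4t)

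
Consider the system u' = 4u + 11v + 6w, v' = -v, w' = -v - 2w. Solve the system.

Coefficient matrix A = [[4, 11, 6], [0, -1, 0], [0, -1, -2]].
det(A - λI) = 0 gives eigenvalues λ = -2, -1, 4.
For λ=-2: eigenvector (-1,0,1).
For λ=-1: eigenvector (-1,1,-1).
For λ=4: eigenvector (1,0,0).
General solution: C_1e^(-2t)(-1,0,1) + C_2e^(-t)(-1,1,-1) + C_3e^(4t)(1,0,0).

u(t) = -C_1e^(-2t) - C_2e^(-t) + C_3e^(4t), v(t) = C_2e^(-t), w(t) = C_1e^(-2t) - C_2e^(-t)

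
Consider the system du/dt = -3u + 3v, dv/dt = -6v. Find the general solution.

Coefficient matrix A = [[-3, 3], [0, -6]].
Characteristic polynomial det(A - λI) = λ^2 + 9λ + 18 = 0.
Eigenvalues λ = -6, -3.
For λ=-6: (A-λI) row 1 is [3, 3], so an eigenvector is (1, -1).
For λ=-3: (A-λI) row 1 is [0, 3], so an eigenvector is (1, 0).
General solution: C_1e^(-6t)(1,-1) + C_2e^(-3t)(1,0).

u(t) = C_1e^(-6t) + C_2e^(-3t), v(t) = -C_1e^(-6t)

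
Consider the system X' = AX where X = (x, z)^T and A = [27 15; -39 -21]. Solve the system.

Coefficient matrix A = [[27, 15], [-39, -21]].
Characteristic polynomial det(A - λI) = λ^2 - 6λ + 18 = 0.
Eigenvalues λ = 3 ± 3i (complex conjugate pair).
For λ=3+3i: an eigenvector is (-1,2) - i(2,-3) = (-1 - 2i, 2 + 3i).
A real fundamental pair from Re and Im of e^((3+3i)t)v: X_1 = e^(3t)(cos(3t)·(-1,2) + sin(3t)·(2,-3)), X_2 = e^(3t)(sin(3t)·(-1,2) - cos(3t)·(2,-3)).
General solution: C_1X_1 + C_2X_2.

x(t) = 2C_1e^(3t)sin(3t) - C_1e^(3t)cos(3t) - C_2e^(3t)sin(3t) - 2C_2e^(3t)cos(3t), z(t) = -3C_1e^(3t)sin(3t) + 2C_1e^(3t)cos(3t) + 2C_2e^(3t)sin(3t) + 3C_2e^(3t)cos(3t)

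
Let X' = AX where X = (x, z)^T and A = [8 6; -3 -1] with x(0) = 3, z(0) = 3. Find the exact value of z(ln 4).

-6000

A = [[8,6],[-3,-1]]; eigenvalues λ = 2, 5.
Eigenvectors: (-1,1) for λ=2, (-2,1) for λ=5.
From the initial condition, c_1 = 9, c_2 = -6.
z(ln 4) = (9)(4^2)(1) + (-6)(4^5)(1) = -6000.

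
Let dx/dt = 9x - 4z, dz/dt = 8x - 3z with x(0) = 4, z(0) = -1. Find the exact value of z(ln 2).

A = [[9,-4],[8,-3]]; eigenvalues λ = 1, 5.
Eigenvectors: (-1,-2) for λ=1, (-1,-1) for λ=5.
From the initial condition, c_1 = 5, c_2 = -9.
z(ln 2) = (5)(2^1)(-2) + (-9)(2^5)(-1) = 268.

268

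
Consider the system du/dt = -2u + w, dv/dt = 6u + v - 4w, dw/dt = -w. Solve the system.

u(t) = c_1e^(-2t) + c_3e^(-t), v(t) = -2c_1e^(-2t) + c_2e^(t) - c_3e^(-t), w(t) = c_3e^(-t)

Coefficient matrix A = [[-2, 0, 1], [6, 1, -4], [0, 0, -1]].
det(A - λI) = 0 gives eigenvalues λ = -2, 1, -1.
For λ=-2: eigenvector (1,-2,0).
For λ=1: eigenvector (0,1,0).
For λ=-1: eigenvector (1,-1,1).
General solution: c_1e^(-2t)(1,-2,0) + c_2e^(t)(0,1,0) + c_3e^(-t)(1,-1,1).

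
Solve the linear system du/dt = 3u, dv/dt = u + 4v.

u(t) = K_1e^(3t), v(t) = -K_1e^(3t) - K_2e^(4t)

Coefficient matrix A = [[3, 0], [1, 4]].
Characteristic polynomial det(A - λI) = λ^2 - 7λ + 12 = 0.
Eigenvalues λ = 3, 4.
For λ=3: (A-λI) row 2 is [1, 1], so an eigenvector is (1, -1).
For λ=4: (A-λI) row 1 is [-1, 0], so an eigenvector is (0, -1).
General solution: K_1e^(3t)(1,-1) + K_2e^(4t)(0,-1).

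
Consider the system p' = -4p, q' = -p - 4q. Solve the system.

Coefficient matrix A = [[-4, 0], [-1, -4]].
Characteristic polynomial det(A - λI) = λ^2 + 8λ + 16 = 0.
Single eigenvalue λ = -4 with algebraic multiplicity 2.
Eigenvector v = (0,1); generalized eigenvector w with (A-λI)w=v is (-1,0).
General solution: e^(-4t)[C_1·v + C_2·(t·v + w)].

p(t) = -C_2e^(-4t), q(t) = C_1e^(-4t) + C_2te^(-4t)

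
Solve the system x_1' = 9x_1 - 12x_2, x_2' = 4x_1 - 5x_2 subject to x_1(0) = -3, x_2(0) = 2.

x_1(t) = -24e^(3t) + 21e^(t), x_2(t) = -12e^(3t) + 14e^(t)

Coefficient matrix A = [[9, -12], [4, -5]].
Characteristic polynomial det(A - λI) = λ^2 - 4λ + 3 = 0.
Eigenvalues λ = 1, 3.
For λ=1: (A-λI) row 1 is [8, -12], so an eigenvector is (-3, -2).
For λ=3: (A-λI) row 1 is [6, -12], so an eigenvector is (2, 1).
General solution: K_1e^(t)(-3,-2) + K_2e^(3t)(2,1).
Applying x_1(0)=-3, x_2(0)=2 gives K_1=-7, K_2=-12.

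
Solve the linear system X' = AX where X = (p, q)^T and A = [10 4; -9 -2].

Coefficient matrix A = [[10, 4], [-9, -2]].
Characteristic polynomial det(A - λI) = λ^2 - 8λ + 16 = 0.
Single eigenvalue λ = 4 with algebraic multiplicity 2.
Eigenvector v = (-2,3); generalized eigenvector w with (A-λI)w=v is (-1,1).
General solution: e^(4t)[K_1·v + K_2·(t·v + w)].

p(t) = -2K_1e^(4t) - 2K_2te^(4t) - K_2e^(4t), q(t) = 3K_1e^(4t) + 3K_2te^(4t) + K_2e^(4t)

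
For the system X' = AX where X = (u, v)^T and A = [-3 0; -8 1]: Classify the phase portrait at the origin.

A = [[-3,0],[-8,1]]; det(A-λI) = λ^2 + 2λ - 3.
λ = 1, -3: opposite signs.

saddle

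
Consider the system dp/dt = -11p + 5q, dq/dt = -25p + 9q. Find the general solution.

Coefficient matrix A = [[-11, 5], [-25, 9]].
Characteristic polynomial det(A - λI) = λ^2 + 2λ + 26 = 0.
Eigenvalues λ = -1 ± 5i (complex conjugate pair).
For λ=-1+5i: an eigenvector is (0,-1) - i(-1,-2) = (0 + i, -1 + 2i).
A real fundamental pair from Re and Im of e^((-1+5i)t)v: X_1 = e^(-t)(cos(5t)·(0,-1) + sin(5t)·(-1,-2)), X_2 = e^(-t)(sin(5t)·(0,-1) - cos(5t)·(-1,-2)).
General solution: K_1X_1 + K_2X_2.

p(t) = -K_1e^(-t)sin(5t) + K_2e^(-t)cos(5t), q(t) = -2K_1e^(-t)sin(5t) - K_1e^(-t)cos(5t) - K_2e^(-t)sin(5t) + 2K_2e^(-t)cos(5t)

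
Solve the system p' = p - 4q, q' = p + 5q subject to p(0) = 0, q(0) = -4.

Coefficient matrix A = [[1, -4], [1, 5]].
Characteristic polynomial det(A - λI) = λ^2 - 6λ + 9 = 0.
Single eigenvalue λ = 3 with algebraic multiplicity 2.
Eigenvector v = (2,-1); generalized eigenvector w with (A-λI)w=v is (1,-1).
General solution: e^(3t)[C_1·v + C_2·(t·v + w)].
Applying p(0)=0, q(0)=-4 gives C_1=-4, C_2=8.

p(t) = 16te^(3t), q(t) = -8te^(3t) - 4e^(3t)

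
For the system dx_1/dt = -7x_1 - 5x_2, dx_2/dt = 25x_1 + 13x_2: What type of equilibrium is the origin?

A = [[-7,-5],[25,13]]; det(A-λI) = λ^2 - 6λ + 34.
λ = 3 ± 5i: positive real part.

unstable spiral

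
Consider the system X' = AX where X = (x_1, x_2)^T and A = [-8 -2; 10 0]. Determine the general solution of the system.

Coefficient matrix A = [[-8, -2], [10, 0]].
Characteristic polynomial det(A - λI) = λ^2 + 8λ + 20 = 0.
Eigenvalues λ = -4 ± 2i (complex conjugate pair).
For λ=-4+2i: an eigenvector is (0,1) - i(-1,2) = (0 + i, 1 - 2i).
A real fundamental pair from Re and Im of e^((-4+2i)t)v: X_1 = e^(-4t)(cos(2t)·(0,1) + sin(2t)·(-1,2)), X_2 = e^(-4t)(sin(2t)·(0,1) - cos(2t)·(-1,2)).
General solution: c_1X_1 + c_2X_2.

x_1(t) = -c_1e^(-4t)sin(2t) + c_2e^(-4t)cos(2t), x_2(t) = 2c_1e^(-4t)sin(2t) + c_1e^(-4t)cos(2t) + c_2e^(-4t)sin(2t) - 2c_2e^(-4t)cos(2t)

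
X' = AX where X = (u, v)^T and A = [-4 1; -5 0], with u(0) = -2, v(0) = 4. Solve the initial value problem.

Coefficient matrix A = [[-4, 1], [-5, 0]].
Characteristic polynomial det(A - λI) = λ^2 + 4λ + 5 = 0.
Eigenvalues λ = -2 ± i (complex conjugate pair).
For λ=-2+i: an eigenvector is (0,1) - i(1,2) = (0 - i, 1 - 2i).
A real fundamental pair from Re and Im of e^((-2+i)t)v: X_1 = e^(-2t)(cos(t)·(0,1) + sin(t)·(1,2)), X_2 = e^(-2t)(sin(t)·(0,1) - cos(t)·(1,2)).
General solution: c_1X_1 + c_2X_2.
Applying u(0)=-2, v(0)=4 gives c_1=8, c_2=2.

u(t) = 8e^(-2t)sin(t) - 2e^(-2t)cos(t), v(t) = 18e^(-2t)sin(t) + 4e^(-2t)cos(t)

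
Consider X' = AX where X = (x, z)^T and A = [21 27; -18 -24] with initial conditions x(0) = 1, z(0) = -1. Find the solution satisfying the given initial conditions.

x(t) = e^(-6t), z(t) = -e^(-6t)

Coefficient matrix A = [[21, 27], [-18, -24]].
Characteristic polynomial det(A - λI) = λ^2 + 3λ - 18 = 0.
Eigenvalues λ = -6, 3.
For λ=-6: (A-λI) row 1 is [27, 27], so an eigenvector is (-1, 1).
For λ=3: (A-λI) row 1 is [18, 27], so an eigenvector is (-3, 2).
General solution: c_1e^(-6t)(-1,1) + c_2e^(3t)(-3,2).
Applying x(0)=1, z(0)=-1 gives c_1=-1, c_2=0.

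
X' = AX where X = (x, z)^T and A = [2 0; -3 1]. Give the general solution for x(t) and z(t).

Coefficient matrix A = [[2, 0], [-3, 1]].
Characteristic polynomial det(A - λI) = λ^2 - 3λ + 2 = 0.
Eigenvalues λ = 1, 2.
For λ=1: (A-λI) row 1 is [1, 0], so an eigenvector is (0, -1).
For λ=2: (A-λI) row 2 is [-3, -1], so an eigenvector is (1, -3).
General solution: C_1e^(t)(0,-1) + C_2e^(2t)(1,-3).

x(t) = C_2e^(2t), z(t) = -C_1e^(t) - 3C_2e^(2t)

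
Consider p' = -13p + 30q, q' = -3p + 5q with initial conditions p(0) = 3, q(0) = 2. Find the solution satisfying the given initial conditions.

Coefficient matrix A = [[-13, 30], [-3, 5]].
Characteristic polynomial det(A - λI) = λ^2 + 8λ + 25 = 0.
Eigenvalues λ = -4 ± 3i (complex conjugate pair).
For λ=-4+3i: an eigenvector is (1,0) - i(-3,-1) = (1 + 3i, 0 + i).
A real fundamental pair from Re and Im of e^((-4+3i)t)v: X_1 = e^(-4t)(cos(3t)·(1,0) + sin(3t)·(-3,-1)), X_2 = e^(-4t)(sin(3t)·(1,0) - cos(3t)·(-3,-1)).
General solution: c_1X_1 + c_2X_2.
Applying p(0)=3, q(0)=2 gives c_1=-3, c_2=2.

p(t) = 11e^(-4t)sin(3t) + 3e^(-4t)cos(3t), q(t) = 3e^(-4t)sin(3t) + 2e^(-4t)cos(3t)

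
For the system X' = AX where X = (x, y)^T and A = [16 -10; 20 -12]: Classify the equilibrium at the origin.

unstable spiral

A = [[16,-10],[20,-12]]; det(A-λI) = λ^2 - 4λ + 8.
λ = 2 ± 2i: positive real part.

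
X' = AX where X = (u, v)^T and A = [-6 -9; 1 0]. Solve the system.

Coefficient matrix A = [[-6, -9], [1, 0]].
Characteristic polynomial det(A - λI) = λ^2 + 6λ + 9 = 0.
Single eigenvalue λ = -3 with algebraic multiplicity 2.
Eigenvector v = (-3,1); generalized eigenvector w with (A-λI)w=v is (1,0).
General solution: e^(-3t)[C_1·v + C_2·(t·v + w)].

u(t) = -3C_1e^(-3t) - 3C_2te^(-3t) + C_2e^(-3t), v(t) = C_1e^(-3t) + C_2te^(-3t)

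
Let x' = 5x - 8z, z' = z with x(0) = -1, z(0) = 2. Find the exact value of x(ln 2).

-152

A = [[5,-8],[0,1]]; eigenvalues λ = 1, 5.
Eigenvectors: (-2,-1) for λ=1, (-1,0) for λ=5.
From the initial condition, c_1 = -2, c_2 = 5.
x(ln 2) = (-2)(2^1)(-2) + (5)(2^5)(-1) = -152.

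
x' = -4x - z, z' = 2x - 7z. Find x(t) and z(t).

x(t) = -K_1e^(-5t) + K_2e^(-6t), z(t) = -K_1e^(-5t) + 2K_2e^(-6t)

Coefficient matrix A = [[-4, -1], [2, -7]].
Characteristic polynomial det(A - λI) = λ^2 + 11λ + 30 = 0.
Eigenvalues λ = -5, -6.
For λ=-5: (A-λI) row 1 is [1, -1], so an eigenvector is (-1, -1).
For λ=-6: (A-λI) row 1 is [2, -1], so an eigenvector is (1, 2).
General solution: K_1e^(-5t)(-1,-1) + K_2e^(-6t)(1,2).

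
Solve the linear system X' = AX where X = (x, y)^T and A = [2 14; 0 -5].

Coefficient matrix A = [[2, 14], [0, -5]].
Characteristic polynomial det(A - λI) = λ^2 + 3λ - 10 = 0.
Eigenvalues λ = 2, -5.
For λ=2: (A-λI) row 1 is [0, 14], so an eigenvector is (1, 0).
For λ=-5: (A-λI) row 1 is [7, 14], so an eigenvector is (-2, 1).
General solution: K_1e^(2t)(1,0) + K_2e^(-5t)(-2,1).

x(t) = K_1e^(2t) - 2K_2e^(-5t), y(t) = K_2e^(-5t)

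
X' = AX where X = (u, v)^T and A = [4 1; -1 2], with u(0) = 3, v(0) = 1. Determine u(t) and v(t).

Coefficient matrix A = [[4, 1], [-1, 2]].
Characteristic polynomial det(A - λI) = λ^2 - 6λ + 9 = 0.
Single eigenvalue λ = 3 with algebraic multiplicity 2.
Eigenvector v = (1,-1); generalized eigenvector w with (A-λI)w=v is (-2,3).
General solution: e^(3t)[C_1·v + C_2·(t·v + w)].
Applying u(0)=3, v(0)=1 gives C_1=11, C_2=4.

u(t) = 4te^(3t) + 3e^(3t), v(t) = -4te^(3t) + e^(3t)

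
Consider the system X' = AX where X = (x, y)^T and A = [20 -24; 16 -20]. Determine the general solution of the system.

Coefficient matrix A = [[20, -24], [16, -20]].
Characteristic polynomial det(A - λI) = λ^2 - 16 = 0.
Eigenvalues λ = -4, 4.
For λ=-4: (A-λI) row 1 is [24, -24], so an eigenvector is (-1, -1).
For λ=4: (A-λI) row 1 is [16, -24], so an eigenvector is (-3, -2).
General solution: K_1e^(-4t)(-1,-1) + K_2e^(4t)(-3,-2).

x(t) = -K_1e^(-4t) - 3K_2e^(4t), y(t) = -K_1e^(-4t) - 2K_2e^(4t)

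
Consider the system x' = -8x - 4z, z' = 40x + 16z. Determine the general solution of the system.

x(t) = c_1e^(4t)sin(4t) - c_2e^(4t)cos(4t), z(t) = -3c_1e^(4t)sin(4t) - c_1e^(4t)cos(4t) - c_2e^(4t)sin(4t) + 3c_2e^(4t)cos(4t)

Coefficient matrix A = [[-8, -4], [40, 16]].
Characteristic polynomial det(A - λI) = λ^2 - 8λ + 32 = 0.
Eigenvalues λ = 4 ± 4i (complex conjugate pair).
For λ=4+4i: an eigenvector is (0,-1) - i(1,-3) = (0 - i, -1 + 3i).
A real fundamental pair from Re and Im of e^((4+4i)t)v: X_1 = e^(4t)(cos(4t)·(0,-1) + sin(4t)·(1,-3)), X_2 = e^(4t)(sin(4t)·(0,-1) - cos(4t)·(1,-3)).
General solution: c_1X_1 + c_2X_2.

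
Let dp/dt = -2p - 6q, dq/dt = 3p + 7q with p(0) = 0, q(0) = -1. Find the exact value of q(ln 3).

-159

A = [[-2,-6],[3,7]]; eigenvalues λ = 1, 4.
Eigenvectors: (2,-1) for λ=1, (-1,1) for λ=4.
From the initial condition, c_1 = -1, c_2 = -2.
q(ln 3) = (-1)(3^1)(-1) + (-2)(3^4)(1) = -159.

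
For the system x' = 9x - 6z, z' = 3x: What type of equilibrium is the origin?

unstable node

A = [[9,-6],[3,0]]; det(A-λI) = λ^2 - 9λ + 18.
λ = 6, 3: both positive.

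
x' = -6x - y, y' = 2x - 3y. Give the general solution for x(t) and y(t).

x(t) = -c_1e^(-4t) - c_2e^(-5t), y(t) = 2c_1e^(-4t) + c_2e^(-5t)

Coefficient matrix A = [[-6, -1], [2, -3]].
Characteristic polynomial det(A - λI) = λ^2 + 9λ + 20 = 0.
Eigenvalues λ = -4, -5.
For λ=-4: (A-λI) row 1 is [-2, -1], so an eigenvector is (-1, 2).
For λ=-5: (A-λI) row 1 is [-1, -1], so an eigenvector is (-1, 1).
General solution: c_1e^(-4t)(-1,2) + c_2e^(-5t)(-1,1).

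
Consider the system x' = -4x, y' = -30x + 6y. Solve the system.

Coefficient matrix A = [[-4, 0], [-30, 6]].
Characteristic polynomial det(A - λI) = λ^2 - 2λ - 24 = 0.
Eigenvalues λ = -4, 6.
For λ=-4: (A-λI) row 2 is [-30, 10], so an eigenvector is (-1, -3).
For λ=6: (A-λI) row 1 is [-10, 0], so an eigenvector is (0, -1).
General solution: C_1e^(-4t)(-1,-3) + C_2e^(6t)(0,-1).

x(t) = -C_1e^(-4t), y(t) = -3C_1e^(-4t) - C_2e^(6t)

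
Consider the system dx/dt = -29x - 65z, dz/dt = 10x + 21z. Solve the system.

Coefficient matrix A = [[-29, -65], [10, 21]].
Characteristic polynomial det(A - λI) = λ^2 + 8λ + 41 = 0.
Eigenvalues λ = -4 ± 5i (complex conjugate pair).
For λ=-4+5i: an eigenvector is (-3,1) - i(2,-1) = (-3 - 2i, 1 + i).
A real fundamental pair from Re and Im of e^((-4+5i)t)v: X_1 = e^(-4t)(cos(5t)·(-3,1) + sin(5t)·(2,-1)), X_2 = e^(-4t)(sin(5t)·(-3,1) - cos(5t)·(2,-1)).
General solution: C_1X_1 + C_2X_2.

x(t) = 2C_1e^(-4t)sin(5t) - 3C_1e^(-4t)cos(5t) - 3C_2e^(-4t)sin(5t) - 2C_2e^(-4t)cos(5t), z(t) = -C_1e^(-4t)sin(5t) + C_1e^(-4t)cos(5t) + C_2e^(-4t)sin(5t) + C_2e^(-4t)cos(5t)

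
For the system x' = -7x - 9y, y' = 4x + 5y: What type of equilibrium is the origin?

A = [[-7,-9],[4,5]]; det(A-λI) = λ^2 + 2λ + 1.
repeated λ = -1 with a single eigenvector.

stable improper node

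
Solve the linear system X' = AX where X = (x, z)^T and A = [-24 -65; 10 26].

Coefficient matrix A = [[-24, -65], [10, 26]].
Characteristic polynomial det(A - λI) = λ^2 - 2λ + 26 = 0.
Eigenvalues λ = 1 ± 5i (complex conjugate pair).
For λ=1+5i: an eigenvector is (-3,1) - i(2,-1) = (-3 - 2i, 1 + i).
A real fundamental pair from Re and Im of e^((1+5i)t)v: X_1 = e^(t)(cos(5t)·(-3,1) + sin(5t)·(2,-1)), X_2 = e^(t)(sin(5t)·(-3,1) - cos(5t)·(2,-1)).
General solution: c_1X_1 + c_2X_2.

x(t) = 2c_1e^(t)sin(5t) - 3c_1e^(t)cos(5t) - 3c_2e^(t)sin(5t) - 2c_2e^(t)cos(5t), z(t) = -c_1e^(t)sin(5t) + c_1e^(t)cos(5t) + c_2e^(t)sin(5t) + c_2e^(t)cos(5t)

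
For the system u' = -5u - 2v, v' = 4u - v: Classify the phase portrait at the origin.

A = [[-5,-2],[4,-1]]; det(A-λI) = λ^2 + 6λ + 13.
λ = -3 ± 2i: negative real part.

stable spiral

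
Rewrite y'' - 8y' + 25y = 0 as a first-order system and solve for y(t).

y(t) = C_1e^(4t)cos(3t) + C_2e^(4t)sin(3t)

Let x_1 = y, x_2 = y'. Then x_1' = x_2 and x_2' = -25x_1 + 8x_2.
A = [[0,1],[-25,8]]; det(A-λI) = λ^2 - 8λ + 25.
Eigenvalues λ = 4 ± 3i.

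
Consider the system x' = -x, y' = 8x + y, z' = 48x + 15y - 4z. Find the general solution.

x(t) = C_2e^(-t), y(t) = C_1e^(t) - 4C_2e^(-t), z(t) = 3C_1e^(t) - 4C_2e^(-t) + C_3e^(-4t)

Coefficient matrix A = [[-1, 0, 0], [8, 1, 0], [48, 15, -4]].
det(A - λI) = 0 gives eigenvalues λ = 1, -1, -4.
For λ=1: eigenvector (0,1,3).
For λ=-1: eigenvector (1,-4,-4).
For λ=-4: eigenvector (0,0,1).
General solution: C_1e^(t)(0,1,3) + C_2e^(-t)(1,-4,-4) + C_3e^(-4t)(0,0,1).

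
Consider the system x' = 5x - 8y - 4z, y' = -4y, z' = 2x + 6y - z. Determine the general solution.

x(t) = K_1e^(t) - 2K_3e^(3t), y(t) = K_2e^(-4t), z(t) = K_1e^(t) - 2K_2e^(-4t) - K_3e^(3t)

Coefficient matrix A = [[5, -8, -4], [0, -4, 0], [2, 6, -1]].
det(A - λI) = 0 gives eigenvalues λ = 1, -4, 3.
For λ=1: eigenvector (1,0,1).
For λ=-4: eigenvector (0,1,-2).
For λ=3: eigenvector (-2,0,-1).
General solution: K_1e^(t)(1,0,1) + K_2e^(-4t)(0,1,-2) + K_3e^(3t)(-2,0,-1).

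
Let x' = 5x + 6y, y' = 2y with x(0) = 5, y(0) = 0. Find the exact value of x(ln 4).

A = [[5,6],[0,2]]; eigenvalues λ = 2, 5.
Eigenvectors: (-2,1) for λ=2, (1,0) for λ=5.
From the initial condition, c_1 = 0, c_2 = 5.
x(ln 4) = (0)(4^2)(-2) + (5)(4^5)(1) = 5120.

5120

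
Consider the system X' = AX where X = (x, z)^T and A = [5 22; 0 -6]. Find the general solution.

x(t) = C_1e^(5t) + 2C_2e^(-6t), z(t) = -C_2e^(-6t)

Coefficient matrix A = [[5, 22], [0, -6]].
Characteristic polynomial det(A - λI) = λ^2 + λ - 30 = 0.
Eigenvalues λ = 5, -6.
For λ=5: (A-λI) row 1 is [0, 22], so an eigenvector is (1, 0).
For λ=-6: (A-λI) row 1 is [11, 22], so an eigenvector is (2, -1).
General solution: C_1e^(5t)(1,0) + C_2e^(-6t)(2,-1).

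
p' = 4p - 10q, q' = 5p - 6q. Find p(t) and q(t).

p(t) = C_1e^(-t)sin(5t) - C_1e^(-t)cos(5t) - C_2e^(-t)sin(5t) - C_2e^(-t)cos(5t), q(t) = -C_1e^(-t)cos(5t) - C_2e^(-t)sin(5t)

Coefficient matrix A = [[4, -10], [5, -6]].
Characteristic polynomial det(A - λI) = λ^2 + 2λ + 26 = 0.
Eigenvalues λ = -1 ± 5i (complex conjugate pair).
For λ=-1+5i: an eigenvector is (-1,-1) - i(1,0) = (-1 - i, -1).
A real fundamental pair from Re and Im of e^((-1+5i)t)v: X_1 = e^(-t)(cos(5t)·(-1,-1) + sin(5t)·(1,0)), X_2 = e^(-t)(sin(5t)·(-1,-1) - cos(5t)·(1,0)).
General solution: C_1X_1 + C_2X_2.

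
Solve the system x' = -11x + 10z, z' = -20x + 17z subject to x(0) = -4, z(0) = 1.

x(t) = 33e^(3t)sin(2t) - 4e^(3t)cos(2t), z(t) = 47e^(3t)sin(2t) + e^(3t)cos(2t)

Coefficient matrix A = [[-11, 10], [-20, 17]].
Characteristic polynomial det(A - λI) = λ^2 - 6λ + 13 = 0.
Eigenvalues λ = 3 ± 2i (complex conjugate pair).
For λ=3+2i: an eigenvector is (2,3) - i(1,1) = (2 - i, 3 - i).
A real fundamental pair from Re and Im of e^((3+2i)t)v: X_1 = e^(3t)(cos(2t)·(2,3) + sin(2t)·(1,1)), X_2 = e^(3t)(sin(2t)·(2,3) - cos(2t)·(1,1)).
General solution: K_1X_1 + K_2X_2.
Applying x(0)=-4, z(0)=1 gives K_1=5, K_2=14.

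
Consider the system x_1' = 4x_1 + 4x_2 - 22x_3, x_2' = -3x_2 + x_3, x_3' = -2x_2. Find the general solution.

Coefficient matrix A = [[4, 4, -22], [0, -3, 1], [0, -2, 0]].
det(A - λI) = 0 gives eigenvalues λ = 4, -1, -2.
For λ=4: eigenvector (1,0,0).
For λ=-1: eigenvector (-8,-1,-2).
For λ=-2: eigenvector (3,1,1).
General solution: K_1e^(4t)(1,0,0) + K_2e^(-t)(-8,-1,-2) + K_3e^(-2t)(3,1,1).

x_1(t) = K_1e^(4t) - 8K_2e^(-t) + 3K_3e^(-2t), x_2(t) = -K_2e^(-t) + K_3e^(-2t), x_3(t) = -2K_2e^(-t) + K_3e^(-2t)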